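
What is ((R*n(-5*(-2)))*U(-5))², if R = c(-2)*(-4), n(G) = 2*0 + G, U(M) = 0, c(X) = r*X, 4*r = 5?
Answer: 0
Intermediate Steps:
r = 5/4 (r = (¼)*5 = 5/4 ≈ 1.2500)
c(X) = 5*X/4
n(G) = G (n(G) = 0 + G = G)
R = 10 (R = ((5/4)*(-2))*(-4) = -5/2*(-4) = 10)
((R*n(-5*(-2)))*U(-5))² = ((10*(-5*(-2)))*0)² = ((10*10)*0)² = (100*0)² = 0² = 0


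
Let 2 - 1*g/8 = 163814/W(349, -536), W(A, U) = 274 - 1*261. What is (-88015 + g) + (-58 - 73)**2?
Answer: -2231406/13 ≈ -1.7165e+5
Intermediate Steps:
W(A, U) = 13 (W(A, U) = 274 - 261 = 13)
g = -1310304/13 (g = 16 - 1310512/13 = -1310304/13 ≈ -1.0079e+5)
(-88015 + g) + (-58 - 73)**2 = (-88015 - 1310304/13) + (-58 - 73)**2 = -2454499/13 + (-131)**2 = -2454499/13 + 17161 = -2231406/13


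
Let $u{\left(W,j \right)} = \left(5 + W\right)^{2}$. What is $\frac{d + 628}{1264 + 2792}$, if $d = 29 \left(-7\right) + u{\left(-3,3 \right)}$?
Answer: $\frac{11}{104} \approx 0.10577$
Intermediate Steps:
$d = -199$ ($d = 29 \left(-7\right) + \left(5 - 3\right)^{2} = -203 + 2^{2} = -203 + 4 = -199$)
$\frac{d + 628}{1264 + 2792} = \frac{-199 + 628}{1264 + 2792} = \frac{429}{4056} = 429 \cdot \frac{1}{4056} = \frac{11}{104}$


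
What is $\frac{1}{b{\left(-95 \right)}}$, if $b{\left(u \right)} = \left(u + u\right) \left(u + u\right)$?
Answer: $\frac{1}{36100} \approx 2.7701 \cdot 10^{-5}$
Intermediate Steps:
$b{\left(u \right)} = 4 u^{2}$ ($b{\left(u \right)} = 2 u 2 u = 4 u^{2}$)
$\frac{1}{b{\left(-95 \right)}} = \frac{1}{4 \left(-95\right)^{2}} = \frac{1}{4 \cdot 9025} = \frac{1}{36100}$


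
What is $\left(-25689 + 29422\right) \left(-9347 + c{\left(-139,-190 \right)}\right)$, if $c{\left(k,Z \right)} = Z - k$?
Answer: $-35082734$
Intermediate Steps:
$\left(-25689 + 29422\right) \left(-9347 + c{\left(-139,-190 \right)}\right) = \left(-25689 + 29422\right) \left(-9347 - 51\right) = 3733 \left(-9347 + \left(-190 + 139\right)\right) = 3733 \left(-9347 - 51\right) = 3733 \left(-9398\right) = -35082734$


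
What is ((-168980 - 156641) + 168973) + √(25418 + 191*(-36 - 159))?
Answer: -156648 + I*√11827 ≈ -1.5665e+5 + 108.75*I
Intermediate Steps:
((-168980 - 156641) + 168973) + √(25418 + 191*(-36 - 159)) = (-325621 + 168973) + √(25418 + 191*(-195)) = -156648 + √(25418 - 37245) = -156648 + √(-11827) = -156648 + I*√11827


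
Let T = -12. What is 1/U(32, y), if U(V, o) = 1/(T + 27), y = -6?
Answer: 15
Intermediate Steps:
U(V, o) = 1/15 (U(V, o) = 1/(-12 + 27) = 1/15)
1/U(32, y) = 1/(1/15) = 15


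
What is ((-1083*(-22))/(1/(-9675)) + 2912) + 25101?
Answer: -230488537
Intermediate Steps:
((-1083*(-22))/(1/(-9675)) + 2912) + 25101 = (23826/(-1/9675) + 2912) + 25101 = (23826*(-9675) + 2912) + 25101 = (-230516550 + 2912) + 25101 = -230513638 + 25101 = -230488537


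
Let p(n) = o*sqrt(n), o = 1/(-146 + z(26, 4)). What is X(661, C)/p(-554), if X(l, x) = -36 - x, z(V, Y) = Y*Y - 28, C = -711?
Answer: 53325*I*sqrt(554)/277 ≈ 4531.1*I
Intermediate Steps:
z(V, Y) = -28 + Y**2 (z(V, Y) = Y**2 - 28 = -28 + Y**2)
o = -1/158 (o = 1/(-146 + (-28 + 4**2)) = 1/(-146 + (-28 + 16)) = 1/(-146 - 12) = 1/(-158) = -1/158 ≈ -0.0063291)
p(n) = -sqrt(n)/158
X(661, C)/p(-554) = (-36 - 1*(-711))/((-I*sqrt(554)/158)) = (-36 + 711)/((-I*sqrt(554)/158)) = 675/((-I*sqrt(554)/158)) = 675*(79*I*sqrt(554)/277) = 53325*I*sqrt(554)/277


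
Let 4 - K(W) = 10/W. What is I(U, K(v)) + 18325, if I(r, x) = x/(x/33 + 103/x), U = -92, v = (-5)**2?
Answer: 521038289/28433 ≈ 18325.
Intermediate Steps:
v = 25
K(W) = 4 - 10/W
I(r, x) = x/(103/x + x/33) (I(r, x) = x/(x*(1/33) + 103/x) = x/(x/33 + 103/x) = x/(103/x + x/33))
I(U, K(v)) + 18325 = 33*(4 - 10/25)**2/(3399 + (4 - 10/25)**2) + 18325 = 33*(4 - 10*1/25)**2/(3399 + (4 - 10*1/25)**2) + 18325 = 33*(4 - 2/5)**2/(3399 + (4 - 2/5)**2) + 18325 = 33*(18/5)**2/(3399 + (18/5)**2) + 18325 = 33*(324/25)/(3399 + 324/25) + 18325 = 33*(324/25)/(85299/25) + 18325 = 33*(324/25)*(25/85299) + 18325 = 3564/28433 + 18325 = 521038289/28433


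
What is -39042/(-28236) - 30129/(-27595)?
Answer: 321347739/129862070 ≈ 2.4745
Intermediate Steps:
-39042/(-28236) - 30129/(-27595) = -39042*(-1/28236) - 30129*(-1/27595) = 6507/4706 + 30129/27595 = 321347739/129862070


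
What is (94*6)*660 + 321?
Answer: 372561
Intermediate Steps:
(94*6)*660 + 321 = 564*660 + 321 = 372240 + 321 = 372561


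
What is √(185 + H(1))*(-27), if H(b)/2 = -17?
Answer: -27*√151 ≈ -331.78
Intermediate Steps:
H(b) = -34 (H(b) = 2*(-17) = -34)
√(185 + H(1))*(-27) = √(185 - 34)*(-27) = √151*(-27) = -27*√151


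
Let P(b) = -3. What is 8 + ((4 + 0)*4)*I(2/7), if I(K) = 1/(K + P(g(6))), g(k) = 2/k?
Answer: 40/19 ≈ 2.1053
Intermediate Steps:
I(K) = 1/(-3 + K) (I(K) = 1/(K - 3) = 1/(-3 + K))
8 + ((4 + 0)*4)*I(2/7) = 8 + ((4 + 0)*4)/(-3 + 2/7) = 8 + (4*4)/(-3 + 2*(⅐)) = 8 + 16/(-3 + 2/7) = 8 + 16/(-19/7) = 8 + 16*(-7/19) = 8 - 112/19 = 40/19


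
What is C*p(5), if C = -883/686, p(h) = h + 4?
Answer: -7947/686 ≈ -11.585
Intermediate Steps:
p(h) = 4 + h
C = -883/686 (C = -883*1/686 = -883/686 ≈ -1.2872)
C*p(5) = -883*(4 + 5)/686 = -883/686*9 = -7947/686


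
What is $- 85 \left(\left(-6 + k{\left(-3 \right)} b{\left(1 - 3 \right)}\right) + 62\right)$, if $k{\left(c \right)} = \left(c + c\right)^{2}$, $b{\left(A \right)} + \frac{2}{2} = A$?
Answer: $4420$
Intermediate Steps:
$b{\left(A \right)} = -1 + A$
$k{\left(c \right)} = 4 c^{2}$ ($k{\left(c \right)} = \left(2 c\right)^{2} = 4 c^{2}$)
$- 85 \left(\left(-6 + k{\left(-3 \right)} b{\left(1 - 3 \right)}\right) + 62\right) = - 85 \left(\left(-6 + 4 \left(-3\right)^{2} \left(-1 + \left(1 - 3\right)\right)\right) + 62\right) = - 85 \left(\left(-6 + 4 \cdot 9 \left(-1 + \left(1 - 3\right)\right)\right) + 62\right) = - 85 \left(\left(-6 + 36 \left(-1 - 2\right)\right) + 62\right) = - 85 \left(\left(-6 + 36 \left(-3\right)\right) + 62\right) = - 85 \left(\left(-6 - 108\right) + 62\right) = - 85 \left(-114 + 62\right) = \left(-85\right) \left(-52\right) = 4420$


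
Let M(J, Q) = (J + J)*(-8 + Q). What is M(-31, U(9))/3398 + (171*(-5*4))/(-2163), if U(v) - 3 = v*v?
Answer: 238184/1224979 ≈ 0.19444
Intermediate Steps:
U(v) = 3 + v**2 (U(v) = 3 + v*v = 3 + v**2)
M(J, Q) = 2*J*(-8 + Q) (M(J, Q) = (2*J)*(-8 + Q) = 2*J*(-8 + Q))
M(-31, U(9))/3398 + (171*(-5*4))/(-2163) = (2*(-31)*(-8 + (3 + 9**2)))/3398 + (171*(-5*4))/(-2163) = (2*(-31)*(-8 + (3 + 81)))*(1/3398) + (171*(-20))*(-1/2163) = (2*(-31)*(-8 + 84))*(1/3398) - 3420*(-1/2163) = (2*(-31)*76)*(1/3398) + 1140/721 = -4712*1/3398 + 1140/721 = -2356/1699 + 1140/721 = 238184/1224979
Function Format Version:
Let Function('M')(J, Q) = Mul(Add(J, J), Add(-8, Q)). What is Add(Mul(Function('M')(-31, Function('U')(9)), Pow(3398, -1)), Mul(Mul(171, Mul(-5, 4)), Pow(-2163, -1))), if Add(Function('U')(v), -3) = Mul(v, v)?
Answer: Rational(238184, 1224979) ≈ 0.19444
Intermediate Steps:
Function('U')(v) = Add(3, Pow(v, 2)) (Function('U')(v) = Add(3, Mul(v, v)) = Add(3, Pow(v, 2)))
Function('M')(J, Q) = Mul(2, J, Add(-8, Q)) (Function('M')(J, Q) = Mul(Mul(2, J), Add(-8, Q)) = Mul(2, J, Add(-8, Q)))
Add(Mul(Function('M')(-31, Function('U')(9)), Pow(3398, -1)), Mul(Mul(171, Mul(-5, 4)), Pow(-2163, -1))) = Add(Mul(Mul(2, -31, Add(-8, Add(3, Pow(9, 2)))), Pow(3398, -1)), Mul(Mul(171, Mul(-5, 4)), Pow(-2163, -1))) = Add(Mul(Mul(2, -31, Add(-8, Add(3, 81))), Rational(1, 3398)), Mul(Mul(171, -20), Rational(-1, 2163))) = Add(Mul(Mul(2, -31, Add(-8, 84)), Rational(1, 3398)), Mul(-3420, Rational(-1, 2163))) = Add(Mul(Mul(2, -31, 76), Rational(1, 3398)), Rational(1140, 721)) = Add(Mul(-4712, Rational(1, 3398)), Rational(1140, 721)) = Add(Rational(-2356, 1699), Rational(1140, 721)) = Rational(238184, 1224979)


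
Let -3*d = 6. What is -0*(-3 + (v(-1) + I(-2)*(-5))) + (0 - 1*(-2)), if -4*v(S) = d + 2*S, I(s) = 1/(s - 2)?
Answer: 2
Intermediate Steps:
d = -2 (d = -⅓*6 = -2)
I(s) = 1/(-2 + s)
v(S) = ½ - S/2 (v(S) = -(-2 + 2*S)/4 = ½ - S/2)
-0*(-3 + (v(-1) + I(-2)*(-5))) + (0 - 1*(-2)) = -0*(-3 + ((½ - ½*(-1)) - 5/(-2 - 2))) + (0 - 1*(-2)) = -0*(-3 + ((½ + ½) - 5/(-4))) + (0 + 2) = -0*(-3 + (1 - ¼*(-5))) + 2 = -0*(-3 + (1 + 5/4)) + 2 = -0*(-3 + 9/4) + 2 = -0*(-3)/4 + 2 = -4*0 + 2 = 0 + 2 = 2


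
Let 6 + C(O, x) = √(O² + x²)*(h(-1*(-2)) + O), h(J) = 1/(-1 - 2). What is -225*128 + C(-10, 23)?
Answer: -28806 - 31*√629/3 ≈ -29065.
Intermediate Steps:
h(J) = -⅓ (h(J) = 1/(-3) = -⅓)
C(O, x) = -6 + √(O² + x²)*(-⅓ + O)
-225*128 + C(-10, 23) = -225*128 + (-6 - √((-10)² + 23²)/3 - 10*√((-10)² + 23²)) = -28800 + (-6 - √(100 + 529)/3 - 10*√(100 + 529)) = -28800 + (-6 - √629/3 - 10*√629) = -28800 + (-6 - 31*√629/3) = -28806 - 31*√629/3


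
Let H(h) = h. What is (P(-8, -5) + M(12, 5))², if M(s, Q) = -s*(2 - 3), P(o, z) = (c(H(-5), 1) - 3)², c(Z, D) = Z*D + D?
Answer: 3721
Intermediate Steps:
c(Z, D) = D + D*Z (c(Z, D) = D*Z + D = D + D*Z)
P(o, z) = 49 (P(o, z) = (1*(1 - 5) - 3)² = (1*(-4) - 3)² = (-4 - 3)² = (-7)² = 49)
M(s, Q) = s (M(s, Q) = -s*(-1) = -(-1)*s = s)
(P(-8, -5) + M(12, 5))² = (49 + 12)² = 61² = 3721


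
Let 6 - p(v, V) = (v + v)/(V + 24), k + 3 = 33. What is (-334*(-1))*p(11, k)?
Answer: 50434/27 ≈ 1867.9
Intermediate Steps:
k = 30 (k = -3 + 33 = 30)
p(v, V) = 6 - 2*v/(24 + V) (p(v, V) = 6 - (v + v)/(V + 24) = 6 - 2*v/(24 + V))
(-334*(-1))*p(11, k) = (-334*(-1))*(2*(72 - 1*11 + 3*30)/(24 + 30)) = 334*(2*(72 - 11 + 90)/54) = 334*(2*(1/54)*151) = 334*(151/27) = 50434/27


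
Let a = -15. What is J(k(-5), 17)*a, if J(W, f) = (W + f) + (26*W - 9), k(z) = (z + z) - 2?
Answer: 4740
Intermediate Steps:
k(z) = -2 + 2*z (k(z) = 2*z - 2 = -2 + 2*z)
J(W, f) = -9 + f + 27*W (J(W, f) = (W + f) + (-9 + 26*W) = -9 + f + 27*W)
J(k(-5), 17)*a = (-9 + 17 + 27*(-2 + 2*(-5)))*(-15) = (-9 + 17 + 27*(-2 - 10))*(-15) = (-9 + 17 + 27*(-12))*(-15) = (-9 + 17 - 324)*(-15) = -316*(-15) = 4740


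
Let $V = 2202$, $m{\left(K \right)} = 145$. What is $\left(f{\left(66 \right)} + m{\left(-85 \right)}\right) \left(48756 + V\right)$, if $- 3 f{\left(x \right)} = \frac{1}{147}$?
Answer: $\frac{362050928}{49} \approx 7.3888 \cdot 10^{6}$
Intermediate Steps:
$f{\left(x \right)} = - \frac{1}{441}$ ($f{\left(x \right)} = - \frac{1}{3 \cdot 147} = \left(- \frac{1}{3}\right) \frac{1}{147} = - \frac{1}{441}$)
$\left(f{\left(66 \right)} + m{\left(-85 \right)}\right) \left(48756 + V\right) = \left(- \frac{1}{441} + 145\right) \left(48756 + 2202\right) = \frac{63944}{441} \cdot 50958 = \frac{362050928}{49}$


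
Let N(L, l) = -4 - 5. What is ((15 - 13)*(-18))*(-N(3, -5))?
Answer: -324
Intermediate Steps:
N(L, l) = -9
((15 - 13)*(-18))*(-N(3, -5)) = ((15 - 13)*(-18))*(-1*(-9)) = (2*(-18))*9 = -36*9 = -324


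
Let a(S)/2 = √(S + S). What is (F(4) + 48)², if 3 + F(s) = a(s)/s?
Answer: (45 + √2)² ≈ 2154.3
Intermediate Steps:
a(S) = 2*√2*√S (a(S) = 2*√(S + S) = 2*√(2*S) = 2*(√2*√S) = 2*√2*√S)
F(s) = -3 + 2*√2/√s (F(s) = -3 + (2*√2*√s)/s = -3 + 2*√2/√s)
(F(4) + 48)² = ((-3 + 2*√2/√4) + 48)² = ((-3 + 2*√2*(½)) + 48)² = ((-3 + √2) + 48)² = (45 + √2)²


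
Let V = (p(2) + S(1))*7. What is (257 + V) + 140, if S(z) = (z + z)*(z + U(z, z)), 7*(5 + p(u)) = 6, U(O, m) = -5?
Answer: 312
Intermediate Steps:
p(u) = -29/7 (p(u) = -5 + (1/7)*6 = -5 + 6/7 = -29/7)
S(z) = 2*z*(-5 + z) (S(z) = (z + z)*(z - 5) = (2*z)*(-5 + z) = 2*z*(-5 + z))
V = -85 (V = (-29/7 + 2*1*(-5 + 1))*7 = (-29/7 + 2*1*(-4))*7 = (-29/7 - 8)*7 = -85/7*7 = -85)
(257 + V) + 140 = (257 - 85) + 140 = 172 + 140 = 312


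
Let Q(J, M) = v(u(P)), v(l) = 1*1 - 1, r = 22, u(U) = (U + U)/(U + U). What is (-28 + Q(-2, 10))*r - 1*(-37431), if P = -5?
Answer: 36815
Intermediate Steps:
u(U) = 1 (u(U) = (2*U)/((2*U)) = (2*U)*(1/(2*U)) = 1)
v(l) = 0 (v(l) = 1 - 1 = 0)
Q(J, M) = 0
(-28 + Q(-2, 10))*r - 1*(-37431) = (-28 + 0)*22 - 1*(-37431) = -28*22 + 37431 = -616 + 37431 = 36815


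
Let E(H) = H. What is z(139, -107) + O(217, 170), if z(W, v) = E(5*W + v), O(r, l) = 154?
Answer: 742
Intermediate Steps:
z(W, v) = v + 5*W (z(W, v) = 5*W + v = v + 5*W)
z(139, -107) + O(217, 170) = (-107 + 5*139) + 154 = (-107 + 695) + 154 = 588 + 154 = 742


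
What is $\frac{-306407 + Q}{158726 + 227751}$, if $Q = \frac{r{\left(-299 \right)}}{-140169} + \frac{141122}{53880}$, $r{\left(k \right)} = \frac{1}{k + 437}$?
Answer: $- \frac{26611684914916343}{33566113264107060} \approx -0.79281$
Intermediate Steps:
$r{\left(k \right)} = \frac{1}{437 + k}$
$Q = \frac{227480686117}{86851515780}$ ($Q = \frac{1}{\left(437 - 299\right) \left(-140169\right)} + \frac{141122}{53880} = \frac{1}{138} \left(- \frac{1}{140169}\right) + 141122 \cdot \frac{1}{53880} = \frac{1}{138} \left(- \frac{1}{140169}\right) + \frac{70561}{26940} = - \frac{1}{19343322} + \frac{70561}{26940} = \frac{227480686117}{86851515780} \approx 2.6192$)
$\frac{-306407 + Q}{158726 + 227751} = \frac{-306407 + \frac{227480686117}{86851515780}}{158726 + 227751} = - \frac{26611684914916343}{86851515780 \cdot 386477} = \left(- \frac{26611684914916343}{86851515780}\right) \frac{1}{386477} = - \frac{26611684914916343}{33566113264107060}$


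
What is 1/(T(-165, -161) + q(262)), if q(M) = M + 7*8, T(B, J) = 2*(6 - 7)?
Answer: 1/316 ≈ 0.0031646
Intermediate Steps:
T(B, J) = -2 (T(B, J) = 2*(-1) = -2)
q(M) = 56 + M (q(M) = M + 56 = 56 + M)
1/(T(-165, -161) + q(262)) = 1/(-2 + (56 + 262)) = 1/(-2 + 318) = 1/316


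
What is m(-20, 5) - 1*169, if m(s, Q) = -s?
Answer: -149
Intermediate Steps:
m(-20, 5) - 1*169 = -1*(-20) - 1*169 = 20 - 169 = -149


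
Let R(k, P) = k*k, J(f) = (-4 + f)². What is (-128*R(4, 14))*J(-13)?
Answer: -591872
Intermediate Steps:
R(k, P) = k²
(-128*R(4, 14))*J(-13) = (-128*4²)*(-4 - 13)² = -128*16*(-17)² = -2048*289 = -591872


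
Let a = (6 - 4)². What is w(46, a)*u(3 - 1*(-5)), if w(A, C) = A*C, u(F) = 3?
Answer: 552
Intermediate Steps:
a = 4 (a = 2² = 4)
w(46, a)*u(3 - 1*(-5)) = (46*4)*3 = 184*3 = 552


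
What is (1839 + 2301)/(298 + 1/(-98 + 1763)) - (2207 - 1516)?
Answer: -335961061/496171 ≈ -677.11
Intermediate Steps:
(1839 + 2301)/(298 + 1/(-98 + 1763)) - (2207 - 1516) = 4140/(298 + 1/1665) - 1*691 = 4140/(298 + 1/1665) - 691 = 4140/(496171/1665) - 691 = 4140*(1665/496171) - 691 = 6893100/496171 - 691 = -335961061/496171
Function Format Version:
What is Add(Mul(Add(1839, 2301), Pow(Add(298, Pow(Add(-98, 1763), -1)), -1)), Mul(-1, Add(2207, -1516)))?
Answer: Rational(-335961061, 496171) ≈ -677.11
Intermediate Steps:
Add(Mul(Add(1839, 2301), Pow(Add(298, Pow(Add(-98, 1763), -1)), -1)), Mul(-1, Add(2207, -1516))) = Add(Mul(4140, Pow(Add(298, Pow(1665, -1)), -1)), Mul(-1, 691)) = Add(Mul(4140, Pow(Add(298, Rational(1, 1665)), -1)), -691) = Add(Mul(4140, Pow(Rational(496171, 1665), -1)), -691) = Add(Mul(4140, Rational(1665, 496171)), -691) = Add(Rational(6893100, 496171), -691) = Rational(-335961061, 496171)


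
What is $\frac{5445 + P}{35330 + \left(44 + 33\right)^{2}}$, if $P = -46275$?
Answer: $- \frac{13610}{13753} \approx -0.9896$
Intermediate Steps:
$\frac{5445 + P}{35330 + \left(44 + 33\right)^{2}} = \frac{5445 - 46275}{35330 + \left(44 + 33\right)^{2}} = - \frac{40830}{35330 + 77^{2}} = - \frac{40830}{35330 + 5929} = - \frac{40830}{41259} = \left(-40830\right) \frac{1}{41259} = - \frac{13610}{13753}$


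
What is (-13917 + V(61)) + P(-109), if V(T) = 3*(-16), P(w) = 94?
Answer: -13871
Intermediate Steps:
V(T) = -48
(-13917 + V(61)) + P(-109) = (-13917 - 48) + 94 = -13965 + 94 = -13871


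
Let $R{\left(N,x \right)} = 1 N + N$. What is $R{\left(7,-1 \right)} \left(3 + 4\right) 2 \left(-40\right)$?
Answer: $-7840$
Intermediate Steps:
$R{\left(N,x \right)} = 2 N$ ($R{\left(N,x \right)} = N + N = 2 N$)
$R{\left(7,-1 \right)} \left(3 + 4\right) 2 \left(-40\right) = 2 \cdot 7 \left(3 + 4\right) 2 \left(-40\right) = 14 \cdot 7 \cdot 2 \left(-40\right) = 14 \cdot 14 \left(-40\right) = 196 \left(-40\right) = -7840$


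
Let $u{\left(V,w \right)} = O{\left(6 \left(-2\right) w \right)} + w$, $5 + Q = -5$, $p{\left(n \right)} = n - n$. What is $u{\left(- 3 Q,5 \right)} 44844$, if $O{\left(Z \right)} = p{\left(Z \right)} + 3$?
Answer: $358752$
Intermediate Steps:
$p{\left(n \right)} = 0$
$Q = -10$ ($Q = -5 - 5 = -10$)
$O{\left(Z \right)} = 3$ ($O{\left(Z \right)} = 0 + 3 = 3$)
$u{\left(V,w \right)} = 3 + w$
$u{\left(- 3 Q,5 \right)} 44844 = \left(3 + 5\right) 44844 = 8 \cdot 44844 = 358752$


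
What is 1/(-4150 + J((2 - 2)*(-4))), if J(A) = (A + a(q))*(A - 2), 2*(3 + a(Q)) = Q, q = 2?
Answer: -1/4146 ≈ -0.00024120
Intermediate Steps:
a(Q) = -3 + Q/2
J(A) = (-2 + A)**2 (J(A) = (A + (-3 + (1/2)*2))*(A - 2) = (A + (-3 + 1))*(-2 + A) = (A - 2)*(-2 + A) = (-2 + A)*(-2 + A) = (-2 + A)**2)
1/(-4150 + J((2 - 2)*(-4))) = 1/(-4150 + (4 + ((2 - 2)*(-4))**2 - 4*(2 - 2)*(-4))) = 1/(-4150 + (4 + (0*(-4))**2 - 0*(-4))) = 1/(-4150 + (4 + 0**2 - 4*0)) = 1/(-4150 + (4 + 0 + 0)) = 1/(-4150 + 4) = 1/(-4146) = -1/4146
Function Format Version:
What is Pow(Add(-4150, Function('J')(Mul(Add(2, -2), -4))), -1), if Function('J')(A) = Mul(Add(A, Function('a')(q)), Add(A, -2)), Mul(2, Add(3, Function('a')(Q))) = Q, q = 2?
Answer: Rational(-1, 4146) ≈ -0.00024120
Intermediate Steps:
Function('a')(Q) = Add(-3, Mul(Rational(1, 2), Q))
Function('J')(A) = Pow(Add(-2, A), 2) (Function('J')(A) = Mul(Add(A, Add(-3, Mul(Rational(1, 2), 2))), Add(A, -2)) = Mul(Add(A, Add(-3, 1)), Add(-2, A)) = Mul(Add(A, -2), Add(-2, A)) = Mul(Add(-2, A), Add(-2, A)) = Pow(Add(-2, A), 2))
Pow(Add(-4150, Function('J')(Mul(Add(2, -2), -4))), -1) = Pow(Add(-4150, Add(4, Pow(Mul(Add(2, -2), -4), 2), Mul(-4, Mul(Add(2, -2), -4)))), -1) = Pow(Add(-4150, Add(4, Pow(Mul(0, -4), 2), Mul(-4, Mul(0, -4)))), -1) = Pow(Add(-4150, Add(4, Pow(0, 2), Mul(-4, 0))), -1) = Pow(Add(-4150, Add(4, 0, 0)), -1) = Pow(Add(-4150, 4), -1) = Pow(-4146, -1) = Rational(-1, 4146)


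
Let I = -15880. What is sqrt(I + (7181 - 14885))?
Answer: 4*I*sqrt(1474) ≈ 153.57*I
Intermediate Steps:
sqrt(I + (7181 - 14885)) = sqrt(-15880 + (7181 - 14885)) = sqrt(-15880 - 7704) = sqrt(-23584) = 4*I*sqrt(1474)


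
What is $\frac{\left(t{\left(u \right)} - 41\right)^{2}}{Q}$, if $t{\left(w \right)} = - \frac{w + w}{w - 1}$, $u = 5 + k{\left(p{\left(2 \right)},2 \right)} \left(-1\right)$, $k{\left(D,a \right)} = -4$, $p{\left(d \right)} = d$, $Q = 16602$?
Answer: $\frac{29929}{265632} \approx 0.11267$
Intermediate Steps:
$u = 9$ ($u = 5 - -4 = 5 + 4 = 9$)
$t{\left(w \right)} = - \frac{2 w}{-1 + w}$
$\frac{\left(t{\left(u \right)} - 41\right)^{2}}{Q} = \frac{\left(\left(-2\right) 9 \frac{1}{-1 + 9} - 41\right)^{2}}{16602} = \left(\left(-2\right) 9 \cdot \frac{1}{8} - 41\right)^{2} \cdot \frac{1}{16602} = \left(- \frac{9}{4} - 41\right)^{2} \cdot \frac{1}{16602} = \left(- \frac{173}{4}\right)^{2} \cdot \frac{1}{16602} = \frac{29929}{16} \cdot \frac{1}{16602} = \frac{29929}{265632}$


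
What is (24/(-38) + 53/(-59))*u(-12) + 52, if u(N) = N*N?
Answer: -188668/1121 ≈ -168.30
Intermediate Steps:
u(N) = N²
(24/(-38) + 53/(-59))*u(-12) + 52 = (24/(-38) + 53/(-59))*(-12)² + 52 = (24*(-1/38) + 53*(-1/59))*144 + 52 = (-12/19 - 53/59)*144 + 52 = -1715/1121*144 + 52 = -246960/1121 + 52 = -188668/1121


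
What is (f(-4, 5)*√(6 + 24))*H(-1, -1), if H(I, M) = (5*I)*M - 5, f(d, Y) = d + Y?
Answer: 0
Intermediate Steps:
f(d, Y) = Y + d
H(I, M) = -5 + 5*I*M (H(I, M) = 5*I*M - 5 = -5 + 5*I*M)
(f(-4, 5)*√(6 + 24))*H(-1, -1) = ((5 - 4)*√(6 + 24))*(-5 + 5*(-1)*(-1)) = (1*√30)*(-5 + 5) = √30*0 = 0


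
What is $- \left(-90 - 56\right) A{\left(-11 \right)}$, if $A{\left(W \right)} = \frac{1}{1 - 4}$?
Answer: $- \frac{146}{3} \approx -48.667$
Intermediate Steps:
$A{\left(W \right)} = - \frac{1}{3}$ ($A{\left(W \right)} = \frac{1}{-3} = - \frac{1}{3}$)
$- \left(-90 - 56\right) A{\left(-11 \right)} = - \frac{\left(-90 - 56\right) \left(-1\right)}{3} = - \frac{\left(-146\right) \left(-1\right)}{3} = \left(-1\right) \frac{146}{3} = - \frac{146}{3}$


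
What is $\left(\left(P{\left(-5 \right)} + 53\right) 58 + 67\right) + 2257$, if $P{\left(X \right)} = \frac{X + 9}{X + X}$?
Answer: $\frac{26874}{5} \approx 5374.8$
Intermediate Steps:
$P{\left(X \right)} = \frac{9 + X}{2 X}$
$\left(\left(P{\left(-5 \right)} + 53\right) 58 + 67\right) + 2257 = \left(\left(\frac{9 - 5}{2 \left(-5\right)} + 53\right) 58 + 67\right) + 2257 = \left(\left(\frac{1}{2} \left(- \frac{1}{5}\right) 4 + 53\right) 58 + 67\right) + 2257 = \left(\left(- \frac{2}{5} + 53\right) 58 + 67\right) + 2257 = \left(\frac{263}{5} \cdot 58 + 67\right) + 2257 = \left(\frac{15254}{5} + 67\right) + 2257 = \frac{15589}{5} + 2257 = \frac{26874}{5}$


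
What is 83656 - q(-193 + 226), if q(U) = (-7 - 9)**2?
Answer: 83400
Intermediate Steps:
q(U) = 256 (q(U) = (-16)**2 = 256)
83656 - q(-193 + 226) = 83656 - 1*256 = 83656 - 256 = 83400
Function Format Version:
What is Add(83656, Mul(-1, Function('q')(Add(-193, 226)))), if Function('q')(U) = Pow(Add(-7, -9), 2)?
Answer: 83400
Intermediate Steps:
Function('q')(U) = 256 (Function('q')(U) = Pow(-16, 2) = 256)
Add(83656, Mul(-1, Function('q')(Add(-193, 226)))) = Add(83656, Mul(-1, 256)) = Add(83656, -256) = 83400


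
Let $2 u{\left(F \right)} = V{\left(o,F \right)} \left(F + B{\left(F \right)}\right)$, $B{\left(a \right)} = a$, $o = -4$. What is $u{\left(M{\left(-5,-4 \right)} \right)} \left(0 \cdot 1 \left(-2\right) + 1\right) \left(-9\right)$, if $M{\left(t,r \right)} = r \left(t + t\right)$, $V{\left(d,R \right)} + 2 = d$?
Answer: $2160$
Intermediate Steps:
$V{\left(d,R \right)} = -2 + d$
$M{\left(t,r \right)} = 2 r t$ ($M{\left(t,r \right)} = r 2 t = 2 r t$)
$u{\left(F \right)} = - 6 F$ ($u{\left(F \right)} = \frac{\left(-2 - 4\right) \left(F + F\right)}{2} = \frac{\left(-6\right) 2 F}{2} = \frac{\left(-12\right) F}{2} = - 6 F$)
$u{\left(M{\left(-5,-4 \right)} \right)} \left(0 \cdot 1 \left(-2\right) + 1\right) \left(-9\right) = - 6 \cdot 2 \left(-4\right) \left(-5\right) \left(0 \cdot 1 \left(-2\right) + 1\right) \left(-9\right) = \left(-6\right) 40 \left(0 \left(-2\right) + 1\right) \left(-9\right) = - 240 \left(0 + 1\right) \left(-9\right) = \left(-240\right) 1 \left(-9\right) = \left(-240\right) \left(-9\right) = 2160$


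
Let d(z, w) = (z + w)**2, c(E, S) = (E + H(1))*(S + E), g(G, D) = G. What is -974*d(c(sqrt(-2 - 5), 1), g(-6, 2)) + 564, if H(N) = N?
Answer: -112420 + 46752*I*sqrt(7) ≈ -1.1242e+5 + 1.2369e+5*I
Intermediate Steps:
c(E, S) = (1 + E)*(E + S) (c(E, S) = (E + 1)*(S + E) = (1 + E)*(E + S))
d(z, w) = (w + z)**2
-974*d(c(sqrt(-2 - 5), 1), g(-6, 2)) + 564 = -974*(-6 + (sqrt(-2 - 5) + 1 + (sqrt(-2 - 5))**2 + sqrt(-2 - 5)*1))**2 + 564 = -974*(-6 + (sqrt(-7) + 1 + (sqrt(-7))**2 + sqrt(-7)*1))**2 + 564 = -974*(-6 + (I*sqrt(7) + 1 + (I*sqrt(7))**2 + (I*sqrt(7))*1))**2 + 564 = -974*(-6 + (I*sqrt(7) + 1 - 7 + I*sqrt(7)))**2 + 564 = -974*(-6 + (-6 + 2*I*sqrt(7)))**2 + 564 = -974*(-12 + 2*I*sqrt(7))**2 + 564 = 564 - 974*(-12 + 2*I*sqrt(7))**2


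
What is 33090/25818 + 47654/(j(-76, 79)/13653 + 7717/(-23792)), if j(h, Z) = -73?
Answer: -66607923832443757/460838464151 ≈ -1.4454e+5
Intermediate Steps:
33090/25818 + 47654/(j(-76, 79)/13653 + 7717/(-23792)) = 33090/25818 + 47654/(-73/13653 + 7717/(-23792)) = 33090*(1/25818) + 47654/(-73*1/13653 + 7717*(-1/23792)) = 5515/4303 + 47654/(-73/13653 - 7717/23792) = 5515/4303 + 47654/(-107097017/324832176) = 5515/4303 + 47654*(-324832176/107097017) = 5515/4303 - 15479552515104/107097017 = -66607923832443757/460838464151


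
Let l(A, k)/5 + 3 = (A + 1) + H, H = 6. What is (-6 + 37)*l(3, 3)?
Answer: 1085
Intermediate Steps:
l(A, k) = 20 + 5*A (l(A, k) = -15 + 5*((A + 1) + 6) = -15 + 5*((1 + A) + 6) = -15 + 5*(7 + A) = -15 + (35 + 5*A) = 20 + 5*A)
(-6 + 37)*l(3, 3) = (-6 + 37)*(20 + 5*3) = 31*(20 + 15) = 31*35 = 1085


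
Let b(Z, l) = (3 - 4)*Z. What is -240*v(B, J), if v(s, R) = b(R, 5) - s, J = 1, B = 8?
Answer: 2160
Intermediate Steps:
b(Z, l) = -Z
v(s, R) = -R - s
-240*v(B, J) = -240*(-1*1 - 1*8) = -240*(-1 - 8) = -240*(-9) = 2160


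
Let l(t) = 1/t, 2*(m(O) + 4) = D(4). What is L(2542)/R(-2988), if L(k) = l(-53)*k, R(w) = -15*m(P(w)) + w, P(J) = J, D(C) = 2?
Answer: 2542/155979 ≈ 0.016297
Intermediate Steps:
m(O) = -3 (m(O) = -4 + (½)*2 = -4 + 1 = -3)
R(w) = 45 + w (R(w) = -15*(-3) + w = 45 + w)
L(k) = -k/53 (L(k) = k/(-53) = -k/53)
L(2542)/R(-2988) = (-1/53*2542)/(45 - 2988) = -2542/53/(-2943) = -2542/53*(-1/2943) = 2542/155979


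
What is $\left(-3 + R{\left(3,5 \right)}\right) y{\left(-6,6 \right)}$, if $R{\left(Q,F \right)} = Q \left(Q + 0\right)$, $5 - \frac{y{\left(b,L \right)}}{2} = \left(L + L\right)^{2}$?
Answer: $-1668$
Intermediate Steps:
$y{\left(b,L \right)} = 10 - 8 L^{2}$ ($y{\left(b,L \right)} = 10 - 2 \left(L + L\right)^{2} = 10 - 2 \left(2 L\right)^{2} = 10 - 2 \cdot 4 L^{2} = 10 - 8 L^{2}$)
$R{\left(Q,F \right)} = Q^{2}$ ($R{\left(Q,F \right)} = Q Q = Q^{2}$)
$\left(-3 + R{\left(3,5 \right)}\right) y{\left(-6,6 \right)} = \left(-3 + 3^{2}\right) \left(10 - 8 \cdot 6^{2}\right) = \left(-3 + 9\right) \left(10 - 288\right) = 6 \left(10 - 288\right) = 6 \left(-278\right) = -1668$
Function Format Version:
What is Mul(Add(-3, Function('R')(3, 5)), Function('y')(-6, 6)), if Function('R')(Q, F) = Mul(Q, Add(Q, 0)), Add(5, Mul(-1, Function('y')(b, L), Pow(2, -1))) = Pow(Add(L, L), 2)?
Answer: -1668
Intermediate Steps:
Function('y')(b, L) = Add(10, Mul(-8, Pow(L, 2))) (Function('y')(b, L) = Add(10, Mul(-2, Pow(Add(L, L), 2))) = Add(10, Mul(-2, Pow(Mul(2, L), 2))) = Add(10, Mul(-2, Mul(4, Pow(L, 2)))) = Add(10, Mul(-8, Pow(L, 2))))
Function('R')(Q, F) = Pow(Q, 2) (Function('R')(Q, F) = Mul(Q, Q) = Pow(Q, 2))
Mul(Add(-3, Function('R')(3, 5)), Function('y')(-6, 6)) = Mul(Add(-3, Pow(3, 2)), Add(10, Mul(-8, Pow(6, 2)))) = Mul(Add(-3, 9), Add(10, Mul(-8, 36))) = Mul(6, Add(10, -288)) = Mul(6, -278) = -1668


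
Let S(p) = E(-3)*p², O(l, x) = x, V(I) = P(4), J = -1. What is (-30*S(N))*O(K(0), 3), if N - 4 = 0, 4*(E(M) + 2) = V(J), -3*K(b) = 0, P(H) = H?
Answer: 1440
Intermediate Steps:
V(I) = 4
K(b) = 0 (K(b) = -⅓*0 = 0)
E(M) = -1 (E(M) = -2 + (¼)*4 = -2 + 1 = -1)
N = 4 (N = 4 + 0 = 4)
S(p) = -p²
(-30*S(N))*O(K(0), 3) = -(-30)*4²*3 = -(-30)*16*3 = -30*(-16)*3 = 480*3 = 1440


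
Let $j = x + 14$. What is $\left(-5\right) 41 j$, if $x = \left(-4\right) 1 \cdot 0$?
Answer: $-2870$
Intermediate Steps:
$x = 0$ ($x = \left(-4\right) 0 = 0$)
$j = 14$ ($j = 0 + 14 = 14$)
$\left(-5\right) 41 j = \left(-5\right) 41 \cdot 14 = \left(-205\right) 14 = -2870$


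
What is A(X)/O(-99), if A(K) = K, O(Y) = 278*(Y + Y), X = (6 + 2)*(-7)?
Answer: 14/13761 ≈ 0.0010174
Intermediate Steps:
X = -56 (X = 8*(-7) = -56)
O(Y) = 556*Y (O(Y) = 278*(2*Y) = 556*Y)
A(X)/O(-99) = -56/(556*(-99)) = -56/(-55044) = -56*(-1/55044) = 14/13761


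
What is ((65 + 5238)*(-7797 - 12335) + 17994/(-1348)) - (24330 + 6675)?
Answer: -71977143671/674 ≈ -1.0679e+8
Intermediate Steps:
((65 + 5238)*(-7797 - 12335) + 17994/(-1348)) - (24330 + 6675) = (5303*(-20132) + 17994*(-1/1348)) - 1*31005 = (-106759996 - 8997/674) - 31005 = -71956246301/674 - 31005 = -71977143671/674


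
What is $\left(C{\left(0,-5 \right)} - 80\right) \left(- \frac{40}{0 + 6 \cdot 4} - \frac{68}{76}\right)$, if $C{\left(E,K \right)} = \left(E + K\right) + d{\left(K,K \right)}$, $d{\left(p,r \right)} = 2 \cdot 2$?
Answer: $\frac{3942}{19} \approx 207.47$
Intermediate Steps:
$d{\left(p,r \right)} = 4$
$C{\left(E,K \right)} = 4 + E + K$ ($C{\left(E,K \right)} = \left(E + K\right) + 4 = 4 + E + K$)
$\left(C{\left(0,-5 \right)} - 80\right) \left(- \frac{40}{0 + 6 \cdot 4} - \frac{68}{76}\right) = \left(\left(4 + 0 - 5\right) - 80\right) \left(- \frac{40}{0 + 6 \cdot 4} - \frac{68}{76}\right) = \left(-1 - 80\right) \left(- \frac{40}{0 + 24} - \frac{17}{19}\right) = - 81 \left(- \frac{40}{24} - \frac{17}{19}\right) = - 81 \left(\left(-40\right) \frac{1}{24} - \frac{17}{19}\right) = - 81 \left(- \frac{5}{3} - \frac{17}{19}\right) = \left(-81\right) \left(- \frac{146}{57}\right) = \frac{3942}{19}$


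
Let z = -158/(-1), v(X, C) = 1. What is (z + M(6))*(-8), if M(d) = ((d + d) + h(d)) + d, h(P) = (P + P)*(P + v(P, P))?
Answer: -2080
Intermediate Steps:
z = 158 (z = -158*(-1) = 158)
h(P) = 2*P*(1 + P) (h(P) = (P + P)*(P + 1) = (2*P)*(1 + P) = 2*P*(1 + P))
M(d) = 3*d + 2*d*(1 + d) (M(d) = ((d + d) + 2*d*(1 + d)) + d = (2*d + 2*d*(1 + d)) + d = 3*d + 2*d*(1 + d))
(z + M(6))*(-8) = (158 + 6*(5 + 2*6))*(-8) = (158 + 6*(5 + 12))*(-8) = (158 + 6*17)*(-8) = (158 + 102)*(-8) = 260*(-8) = -2080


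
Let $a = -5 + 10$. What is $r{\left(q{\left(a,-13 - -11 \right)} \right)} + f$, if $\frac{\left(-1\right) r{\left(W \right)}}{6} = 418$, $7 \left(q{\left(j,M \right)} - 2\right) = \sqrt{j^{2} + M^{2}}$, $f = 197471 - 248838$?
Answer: $-53875$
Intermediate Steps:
$f = -51367$ ($f = 197471 - 248838 = -51367$)
$a = 5$
$q{\left(j,M \right)} = 2 + \frac{\sqrt{M^{2} + j^{2}}}{7}$ ($q{\left(j,M \right)} = 2 + \frac{\sqrt{j^{2} + M^{2}}}{7} = 2 + \frac{\sqrt{M^{2} + j^{2}}}{7}$)
$r{\left(W \right)} = -2508$ ($r{\left(W \right)} = \left(-6\right) 418 = -2508$)
$r{\left(q{\left(a,-13 - -11 \right)} \right)} + f = -2508 - 51367 = -53875$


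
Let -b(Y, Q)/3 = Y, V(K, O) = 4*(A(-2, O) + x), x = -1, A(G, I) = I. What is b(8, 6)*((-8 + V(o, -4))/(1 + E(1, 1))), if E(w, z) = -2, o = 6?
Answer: -672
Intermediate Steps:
V(K, O) = -4 + 4*O (V(K, O) = 4*(O - 1) = 4*(-1 + O) = -4 + 4*O)
b(Y, Q) = -3*Y
b(8, 6)*((-8 + V(o, -4))/(1 + E(1, 1))) = (-3*8)*((-8 + (-4 + 4*(-4)))/(1 - 2)) = -24*(-8 + (-4 - 16))/(-1) = -24*(-8 - 20)*(-1) = -(-672)*(-1) = -24*28 = -672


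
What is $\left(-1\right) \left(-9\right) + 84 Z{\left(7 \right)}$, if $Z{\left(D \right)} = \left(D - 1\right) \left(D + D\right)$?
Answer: $7065$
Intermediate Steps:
$Z{\left(D \right)} = 2 D \left(-1 + D\right)$ ($Z{\left(D \right)} = \left(-1 + D\right) 2 D = 2 D \left(-1 + D\right)$)
$\left(-1\right) \left(-9\right) + 84 Z{\left(7 \right)} = \left(-1\right) \left(-9\right) + 84 \cdot 2 \cdot 7 \left(-1 + 7\right) = 9 + 84 \cdot 2 \cdot 7 \cdot 6 = 9 + 84 \cdot 84 = 9 + 7056 = 7065$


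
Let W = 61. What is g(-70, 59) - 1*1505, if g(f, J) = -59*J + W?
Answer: -4925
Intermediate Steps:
g(f, J) = 61 - 59*J (g(f, J) = -59*J + 61 = 61 - 59*J)
g(-70, 59) - 1*1505 = (61 - 59*59) - 1*1505 = (61 - 3481) - 1505 = -3420 - 1505 = -4925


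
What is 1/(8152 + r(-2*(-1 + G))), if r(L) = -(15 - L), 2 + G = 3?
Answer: 1/8137 ≈ 0.00012290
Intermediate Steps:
G = 1 (G = -2 + 3 = 1)
r(L) = -15 + L
1/(8152 + r(-2*(-1 + G))) = 1/(8152 + (-15 - 2*(-1 + 1))) = 1/(8152 + (-15 - 2*0)) = 1/(8152 + (-15 + 0)) = 1/(8152 - 15) = 1/8137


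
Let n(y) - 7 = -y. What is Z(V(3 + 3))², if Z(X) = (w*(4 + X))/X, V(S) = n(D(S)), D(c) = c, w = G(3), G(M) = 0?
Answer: 0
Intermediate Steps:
w = 0
n(y) = 7 - y
V(S) = 7 - S
Z(X) = 0 (Z(X) = (0*(4 + X))/X = 0/X = 0)
Z(V(3 + 3))² = 0² = 0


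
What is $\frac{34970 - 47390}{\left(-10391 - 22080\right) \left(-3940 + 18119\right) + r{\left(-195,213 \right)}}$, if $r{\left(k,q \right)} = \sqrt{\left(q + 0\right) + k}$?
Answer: $\frac{5718246357780}{211973969367003463} + \frac{37260 \sqrt{2}}{211973969367003463} \approx 2.6976 \cdot 10^{-5}$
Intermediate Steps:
$r{\left(k,q \right)} = \sqrt{k + q}$ ($r{\left(k,q \right)} = \sqrt{q + k} = \sqrt{k + q}$)
$\frac{34970 - 47390}{\left(-10391 - 22080\right) \left(-3940 + 18119\right) + r{\left(-195,213 \right)}} = \frac{34970 - 47390}{\left(-10391 - 22080\right) \left(-3940 + 18119\right) + \sqrt{-195 + 213}} = - \frac{12420}{\left(-32471\right) 14179 + \sqrt{18}} = - \frac{12420}{-460406309 + 3 \sqrt{2}}$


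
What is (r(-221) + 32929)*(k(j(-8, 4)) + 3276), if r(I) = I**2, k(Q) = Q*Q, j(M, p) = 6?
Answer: 270822240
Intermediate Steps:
k(Q) = Q**2
(r(-221) + 32929)*(k(j(-8, 4)) + 3276) = ((-221)**2 + 32929)*(6**2 + 3276) = (48841 + 32929)*(36 + 3276) = 81770*3312 = 270822240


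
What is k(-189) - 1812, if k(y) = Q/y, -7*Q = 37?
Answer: -2397239/1323 ≈ -1812.0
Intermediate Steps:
Q = -37/7 (Q = -1/7*37 = -37/7 ≈ -5.2857)
k(y) = -37/(7*y)
k(-189) - 1812 = -37/7/(-189) - 1812 = -37/7*(-1/189) - 1812 = 37/1323 - 1812 = -2397239/1323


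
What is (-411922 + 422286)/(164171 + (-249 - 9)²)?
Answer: 10364/230735 ≈ 0.044917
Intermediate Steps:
(-411922 + 422286)/(164171 + (-249 - 9)²) = 10364/(164171 + (-258)²) = 10364/(164171 + 66564) = 10364/230735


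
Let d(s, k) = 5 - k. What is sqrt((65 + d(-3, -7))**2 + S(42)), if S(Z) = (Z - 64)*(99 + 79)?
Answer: sqrt(2013) ≈ 44.866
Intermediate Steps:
S(Z) = -11392 + 178*Z (S(Z) = (-64 + Z)*178 = -11392 + 178*Z)
sqrt((65 + d(-3, -7))**2 + S(42)) = sqrt((65 + (5 - 1*(-7)))**2 + (-11392 + 178*42)) = sqrt((65 + (5 + 7))**2 + (-11392 + 7476)) = sqrt((65 + 12)**2 - 3916) = sqrt(77**2 - 3916) = sqrt(5929 - 3916) = sqrt(2013)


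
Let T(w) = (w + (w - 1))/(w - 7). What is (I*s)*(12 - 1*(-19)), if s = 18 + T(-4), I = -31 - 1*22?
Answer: -340101/11 ≈ -30918.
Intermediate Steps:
I = -53 (I = -31 - 22 = -53)
T(w) = (-1 + 2*w)/(-7 + w) (T(w) = (w + (-1 + w))/(-7 + w) = (-1 + 2*w)/(-7 + w))
s = 207/11 (s = 18 + (-1 + 2*(-4))/(-7 - 4) = 18 + (-1 - 8)/(-11) = 18 - 1/11*(-9) = 18 + 9/11 = 207/11 ≈ 18.818)
(I*s)*(12 - 1*(-19)) = (-53*207/11)*(12 - 1*(-19)) = -10971*(12 + 19)/11 = -10971/11*31 = -340101/11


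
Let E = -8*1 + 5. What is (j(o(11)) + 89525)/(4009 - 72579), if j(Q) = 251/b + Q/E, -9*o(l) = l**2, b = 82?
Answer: -198225049/151813980 ≈ -1.3057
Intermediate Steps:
E = -3 (E = -8 + 5 = -3)
o(l) = -l**2/9
j(Q) = 251/82 - Q/3 (j(Q) = 251/82 + Q/(-3) = 251*(1/82) + Q*(-1/3) = 251/82 - Q/3)
(j(o(11)) + 89525)/(4009 - 72579) = ((251/82 - (-1)*11**2/27) + 89525)/(4009 - 72579) = ((251/82 - (-1)*121/27) + 89525)/(-68570) = ((251/82 - 1/3*(-121/9)) + 89525)*(-1/68570) = ((251/82 + 121/27) + 89525)*(-1/68570) = (16699/2214 + 89525)*(-1/68570) = (198225049/2214)*(-1/68570) = -198225049/151813980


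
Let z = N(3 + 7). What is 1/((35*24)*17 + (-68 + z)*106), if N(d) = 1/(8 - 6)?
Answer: 1/7125 ≈ 0.00014035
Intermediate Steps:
N(d) = 1/2
z = 1/2 ≈ 0.50000
1/((35*24)*17 + (-68 + z)*106) = 1/((35*24)*17 + (-68 + 1/2)*106) = 1/(840*17 - 135/2*106) = 1/(14280 - 7155) = 1/7125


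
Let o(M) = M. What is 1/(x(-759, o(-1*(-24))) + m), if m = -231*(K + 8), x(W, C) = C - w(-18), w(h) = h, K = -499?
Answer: 1/113463 ≈ 8.8134e-6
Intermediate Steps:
x(W, C) = 18 + C (x(W, C) = C - 1*(-18) = C + 18 = 18 + C)
m = 113421 (m = -231*(-499 + 8) = -231*(-491) = 113421)
1/(x(-759, o(-1*(-24))) + m) = 1/((18 - 1*(-24)) + 113421) = 1/((18 + 24) + 113421) = 1/(42 + 113421) = 1/113463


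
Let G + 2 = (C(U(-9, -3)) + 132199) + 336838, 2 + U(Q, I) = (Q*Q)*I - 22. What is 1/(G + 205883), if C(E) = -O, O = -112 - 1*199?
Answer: 1/675229 ≈ 1.4810e-6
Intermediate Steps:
U(Q, I) = -24 + I*Q² (U(Q, I) = -2 + ((Q*Q)*I - 22) = -2 + (Q²*I - 22) = -2 + (I*Q² - 22) = -2 + (-22 + I*Q²) = -24 + I*Q²)
O = -311 (O = -112 - 199 = -311)
C(E) = 311 (C(E) = -1*(-311) = 311)
G = 469346 (G = -2 + ((311 + 132199) + 336838) = -2 + (132510 + 336838) = -2 + 469348 = 469346)
1/(G + 205883) = 1/(469346 + 205883) = 1/675229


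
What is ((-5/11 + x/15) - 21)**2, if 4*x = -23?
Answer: 207734569/435600 ≈ 476.89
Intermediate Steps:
x = -23/4 (x = (1/4)*(-23) = -23/4 ≈ -5.7500)
((-5/11 + x/15) - 21)**2 = ((-5/11 - 23/4/15) - 21)**2 = ((-5*1/11 - 23/4*1/15) - 21)**2 = ((-5/11 - 23/60) - 21)**2 = (-553/660 - 21)**2 = (-14413/660)**2 = 207734569/435600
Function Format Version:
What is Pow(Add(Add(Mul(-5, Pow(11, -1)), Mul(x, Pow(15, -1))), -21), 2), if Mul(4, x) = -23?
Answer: Rational(207734569, 435600) ≈ 476.89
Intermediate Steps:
x = Rational(-23, 4) (x = Mul(Rational(1, 4), -23) = Rational(-23, 4) ≈ -5.7500)
Pow(Add(Add(Mul(-5, Pow(11, -1)), Mul(x, Pow(15, -1))), -21), 2) = Pow(Add(Add(Mul(-5, Pow(11, -1)), Mul(Rational(-23, 4), Pow(15, -1))), -21), 2) = Pow(Add(Add(Mul(-5, Rational(1, 11)), Mul(Rational(-23, 4), Rational(1, 15))), -21), 2) = Pow(Add(Add(Rational(-5, 11), Rational(-23, 60)), -21), 2) = Pow(Add(Rational(-553, 660), -21), 2) = Pow(Rational(-14413, 660), 2) = Rational(207734569, 435600)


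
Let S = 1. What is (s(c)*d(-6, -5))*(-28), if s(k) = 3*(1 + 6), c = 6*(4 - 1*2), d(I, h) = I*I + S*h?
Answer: -18228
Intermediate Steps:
d(I, h) = h + I² (d(I, h) = I*I + 1*h = I² + h = h + I²)
c = 12 (c = 6*(4 - 2) = 6*2 = 12)
s(k) = 21 (s(k) = 3*7 = 21)
(s(c)*d(-6, -5))*(-28) = (21*(-5 + (-6)²))*(-28) = (21*(-5 + 36))*(-28) = (21*31)*(-28) = 651*(-28) = -18228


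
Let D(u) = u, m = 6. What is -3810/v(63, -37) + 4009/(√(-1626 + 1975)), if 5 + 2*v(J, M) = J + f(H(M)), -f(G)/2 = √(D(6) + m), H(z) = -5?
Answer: -110490/829 - 7620*√3/829 + 4009*√349/349 ≈ 65.395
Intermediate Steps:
f(G) = -4*√3 (f(G) = -2*√(6 + 6) = -4*√3)
v(J, M) = -5/2 + J/2 - 2*√3 (v(J, M) = -5/2 + (J - 4*√3)/2 = -5/2 + (J/2 - 2*√3) = -5/2 + J/2 - 2*√3)
-3810/v(63, -37) + 4009/(√(-1626 + 1975)) = -3810/(-5/2 + (½)*63 - 2*√3) + 4009/(√(-1626 + 1975)) = -3810/(-5/2 + 63/2 - 2*√3) + 4009/(√349) = -3810/(29 - 2*√3) + 4009*(√349/349) = -3810/(29 - 2*√3) + 4009*√349/349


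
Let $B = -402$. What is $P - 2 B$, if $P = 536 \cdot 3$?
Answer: $2412$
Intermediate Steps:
$P = 1608$
$P - 2 B = 1608 - -804 = 1608 + 804 = 2412$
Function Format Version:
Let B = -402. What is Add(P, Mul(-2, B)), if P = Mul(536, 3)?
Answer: 2412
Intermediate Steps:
P = 1608
Add(P, Mul(-2, B)) = Add(1608, Mul(-2, -402)) = Add(1608, 804) = 2412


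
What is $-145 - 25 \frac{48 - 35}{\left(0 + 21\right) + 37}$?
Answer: $- \frac{8735}{58} \approx -150.6$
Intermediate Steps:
$-145 - 25 \frac{48 - 35}{\left(0 + 21\right) + 37} = -145 - 25 \frac{13}{21 + 37} = -145 - 25 \cdot \frac{13}{58} = -145 - 25 \cdot 13 \cdot \frac{1}{58} = -145 - \frac{325}{58} = - \frac{8735}{58}$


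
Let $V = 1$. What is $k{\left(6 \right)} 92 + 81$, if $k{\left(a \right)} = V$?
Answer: $173$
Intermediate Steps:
$k{\left(a \right)} = 1$
$k{\left(6 \right)} 92 + 81 = 1 \cdot 92 + 81 = 92 + 81 = 173$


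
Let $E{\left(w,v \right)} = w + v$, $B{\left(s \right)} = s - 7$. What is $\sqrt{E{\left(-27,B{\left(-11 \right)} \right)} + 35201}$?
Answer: $2 \sqrt{8789} \approx 187.5$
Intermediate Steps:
$B{\left(s \right)} = -7 + s$
$E{\left(w,v \right)} = v + w$
$\sqrt{E{\left(-27,B{\left(-11 \right)} \right)} + 35201} = \sqrt{\left(\left(-7 - 11\right) - 27\right) + 35201} = \sqrt{\left(-18 - 27\right) + 35201} = \sqrt{-45 + 35201} = \sqrt{35156} = 2 \sqrt{8789}$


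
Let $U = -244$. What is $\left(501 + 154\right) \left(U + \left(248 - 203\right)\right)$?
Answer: $-130345$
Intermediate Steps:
$\left(501 + 154\right) \left(U + \left(248 - 203\right)\right) = \left(501 + 154\right) \left(-244 + \left(248 - 203\right)\right) = 655 \left(-244 + 45\right) = 655 \left(-199\right) = -130345$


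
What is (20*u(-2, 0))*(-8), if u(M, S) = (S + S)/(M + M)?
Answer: 0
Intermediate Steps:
u(M, S) = S/M (u(M, S) = (2*S)/((2*M)) = (2*S)*(1/(2*M)) = S/M)
(20*u(-2, 0))*(-8) = (20*(0/(-2)))*(-8) = (20*(0*(-1/2)))*(-8) = (20*0)*(-8) = 0*(-8) = 0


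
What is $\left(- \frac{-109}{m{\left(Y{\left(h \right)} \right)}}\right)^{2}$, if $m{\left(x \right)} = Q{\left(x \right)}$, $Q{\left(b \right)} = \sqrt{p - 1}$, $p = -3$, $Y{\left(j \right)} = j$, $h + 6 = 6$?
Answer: $- \frac{11881}{4} \approx -2970.3$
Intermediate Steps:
$h = 0$ ($h = -6 + 6 = 0$)
$Q{\left(b \right)} = 2 i$ ($Q{\left(b \right)} = \sqrt{-3 - 1} = \sqrt{-4} = 2 i$)
$m{\left(x \right)} = 2 i$
$\left(- \frac{-109}{m{\left(Y{\left(h \right)} \right)}}\right)^{2} = \left(- \frac{-109}{2 i}\right)^{2} = \left(- \left(-109\right) \left(- \frac{i}{2}\right)\right)^{2} = \left(- \frac{109 i}{2}\right)^{2} = - \frac{11881}{4}$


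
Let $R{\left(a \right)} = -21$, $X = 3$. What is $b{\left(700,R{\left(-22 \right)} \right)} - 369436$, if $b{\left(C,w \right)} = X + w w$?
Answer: $-368992$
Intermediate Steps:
$b{\left(C,w \right)} = 3 + w^{2}$ ($b{\left(C,w \right)} = 3 + w w = 3 + w^{2}$)
$b{\left(700,R{\left(-22 \right)} \right)} - 369436 = \left(3 + \left(-21\right)^{2}\right) - 369436 = \left(3 + 441\right) - 369436 = 444 - 369436 = -368992$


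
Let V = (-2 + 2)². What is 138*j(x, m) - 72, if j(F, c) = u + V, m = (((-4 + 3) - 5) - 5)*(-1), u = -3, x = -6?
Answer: -486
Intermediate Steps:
V = 0 (V = 0² = 0)
m = 11 (m = ((-1 - 5) - 5)*(-1) = (-6 - 5)*(-1) = -11*(-1) = 11)
j(F, c) = -3 (j(F, c) = -3 + 0 = -3)
138*j(x, m) - 72 = 138*(-3) - 72 = -414 - 72 = -486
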